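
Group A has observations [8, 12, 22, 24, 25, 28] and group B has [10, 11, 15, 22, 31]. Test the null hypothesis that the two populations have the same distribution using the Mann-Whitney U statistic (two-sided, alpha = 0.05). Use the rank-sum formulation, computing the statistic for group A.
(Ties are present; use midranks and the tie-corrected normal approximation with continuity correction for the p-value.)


Step 1: Combine and sort all 11 observations; assign midranks.
sorted (value, group): (8,X), (10,Y), (11,Y), (12,X), (15,Y), (22,X), (22,Y), (24,X), (25,X), (28,X), (31,Y)
ranks: 8->1, 10->2, 11->3, 12->4, 15->5, 22->6.5, 22->6.5, 24->8, 25->9, 28->10, 31->11
Step 2: Rank sum for X: R1 = 1 + 4 + 6.5 + 8 + 9 + 10 = 38.5.
Step 3: U_X = R1 - n1(n1+1)/2 = 38.5 - 6*7/2 = 38.5 - 21 = 17.5.
       U_Y = n1*n2 - U_X = 30 - 17.5 = 12.5.
Step 4: Ties are present, so use the tie-corrected normal approximation (with continuity correction) for the p-value.
Step 5: p-value = 0.714379; compare to alpha = 0.05. fail to reject H0.

U_X = 17.5, p = 0.714379, fail to reject H0 at alpha = 0.05.


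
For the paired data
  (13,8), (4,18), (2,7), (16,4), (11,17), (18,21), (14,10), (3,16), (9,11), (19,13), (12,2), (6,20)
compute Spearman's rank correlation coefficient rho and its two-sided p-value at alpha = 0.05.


Step 1: Rank x and y separately (midranks; no ties here).
rank(x): 13->8, 4->3, 2->1, 16->10, 11->6, 18->11, 14->9, 3->2, 9->5, 19->12, 12->7, 6->4
rank(y): 8->4, 18->10, 7->3, 4->2, 17->9, 21->12, 10->5, 16->8, 11->6, 13->7, 2->1, 20->11
Step 2: d_i = R_x(i) - R_y(i); compute d_i^2.
  (8-4)^2=16, (3-10)^2=49, (1-3)^2=4, (10-2)^2=64, (6-9)^2=9, (11-12)^2=1, (9-5)^2=16, (2-8)^2=36, (5-6)^2=1, (12-7)^2=25, (7-1)^2=36, (4-11)^2=49
sum(d^2) = 306.
Step 3: rho = 1 - 6*306 / (12*(12^2 - 1)) = 1 - 1836/1716 = -0.069930.
Step 4: Under H0, t = rho * sqrt((n-2)/(1-rho^2)) = -0.2217 ~ t(10).
Step 5: Two-sided p-value from the t-distribution with 10 df = 0.829024.
Step 6: alpha = 0.05. fail to reject H0.

rho = -0.0699, p = 0.829024, fail to reject H0 at alpha = 0.05.


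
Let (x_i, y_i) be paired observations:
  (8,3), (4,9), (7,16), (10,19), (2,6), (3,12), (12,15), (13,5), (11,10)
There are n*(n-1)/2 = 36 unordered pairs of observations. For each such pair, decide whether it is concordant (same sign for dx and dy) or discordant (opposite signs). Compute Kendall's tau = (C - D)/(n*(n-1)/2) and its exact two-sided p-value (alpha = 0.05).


Step 1: Enumerate the 36 unordered pairs (i,j) with i<j and classify each by sign(x_j-x_i) * sign(y_j-y_i).
  (1,2):dx=-4,dy=+6->D; (1,3):dx=-1,dy=+13->D; (1,4):dx=+2,dy=+16->C; (1,5):dx=-6,dy=+3->D
  (1,6):dx=-5,dy=+9->D; (1,7):dx=+4,dy=+12->C; (1,8):dx=+5,dy=+2->C; (1,9):dx=+3,dy=+7->C
  (2,3):dx=+3,dy=+7->C; (2,4):dx=+6,dy=+10->C; (2,5):dx=-2,dy=-3->C; (2,6):dx=-1,dy=+3->D
  (2,7):dx=+8,dy=+6->C; (2,8):dx=+9,dy=-4->D; (2,9):dx=+7,dy=+1->C; (3,4):dx=+3,dy=+3->C
  (3,5):dx=-5,dy=-10->C; (3,6):dx=-4,dy=-4->C; (3,7):dx=+5,dy=-1->D; (3,8):dx=+6,dy=-11->D
  (3,9):dx=+4,dy=-6->D; (4,5):dx=-8,dy=-13->C; (4,6):dx=-7,dy=-7->C; (4,7):dx=+2,dy=-4->D
  (4,8):dx=+3,dy=-14->D; (4,9):dx=+1,dy=-9->D; (5,6):dx=+1,dy=+6->C; (5,7):dx=+10,dy=+9->C
  (5,8):dx=+11,dy=-1->D; (5,9):dx=+9,dy=+4->C; (6,7):dx=+9,dy=+3->C; (6,8):dx=+10,dy=-7->D
  (6,9):dx=+8,dy=-2->D; (7,8):dx=+1,dy=-10->D; (7,9):dx=-1,dy=-5->C; (8,9):dx=-2,dy=+5->D
Step 2: C = 19, D = 17, total pairs = 36.
Step 3: tau = (C - D)/(n(n-1)/2) = (19 - 17)/36 = 0.055556.
Step 4: Exact two-sided p-value (enumerate n! = 362880 permutations of y under H0): p = 0.919455.
Step 5: alpha = 0.05. fail to reject H0.

tau_b = 0.0556 (C=19, D=17), p = 0.919455, fail to reject H0.


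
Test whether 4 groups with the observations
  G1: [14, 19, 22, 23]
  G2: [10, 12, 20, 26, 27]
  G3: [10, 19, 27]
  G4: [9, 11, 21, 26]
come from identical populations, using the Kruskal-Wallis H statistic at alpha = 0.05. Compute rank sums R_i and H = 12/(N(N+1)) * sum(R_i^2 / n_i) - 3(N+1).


Step 1: Combine all N = 16 observations and assign midranks.
sorted (value, group, rank): (9,G4,1), (10,G2,2.5), (10,G3,2.5), (11,G4,4), (12,G2,5), (14,G1,6), (19,G1,7.5), (19,G3,7.5), (20,G2,9), (21,G4,10), (22,G1,11), (23,G1,12), (26,G2,13.5), (26,G4,13.5), (27,G2,15.5), (27,G3,15.5)
Step 2: Sum ranks within each group.
R_1 = 36.5 (n_1 = 4)
R_2 = 45.5 (n_2 = 5)
R_3 = 25.5 (n_3 = 3)
R_4 = 28.5 (n_4 = 4)
Step 3: H = 12/(N(N+1)) * sum(R_i^2/n_i) - 3(N+1)
     = 12/(16*17) * (36.5^2/4 + 45.5^2/5 + 25.5^2/3 + 28.5^2/4) - 3*17
     = 0.044118 * 1166.92 - 51
     = 0.481985.
Step 4: Ties present; correction factor C = 1 - 24/(16^3 - 16) = 0.994118. Corrected H = 0.481985 / 0.994118 = 0.484837.
Step 5: Under H0, H ~ chi^2(3); p-value = 0.922210.
Step 6: alpha = 0.05. fail to reject H0.

H = 0.4848, df = 3, p = 0.922210, fail to reject H0.


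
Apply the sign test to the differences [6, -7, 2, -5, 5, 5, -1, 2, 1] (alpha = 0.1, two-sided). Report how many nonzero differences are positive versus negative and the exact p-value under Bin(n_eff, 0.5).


Step 1: Discard zero differences. Original n = 9; n_eff = number of nonzero differences = 9.
Nonzero differences (with sign): +6, -7, +2, -5, +5, +5, -1, +2, +1
Step 2: Count signs: positive = 6, negative = 3.
Step 3: Under H0: P(positive) = 0.5, so the number of positives S ~ Bin(9, 0.5).
Step 4: Two-sided exact p-value = sum of Bin(9,0.5) probabilities at or below the observed probability = 0.507812.
Step 5: alpha = 0.1. fail to reject H0.

n_eff = 9, pos = 6, neg = 3, p = 0.507812, fail to reject H0.


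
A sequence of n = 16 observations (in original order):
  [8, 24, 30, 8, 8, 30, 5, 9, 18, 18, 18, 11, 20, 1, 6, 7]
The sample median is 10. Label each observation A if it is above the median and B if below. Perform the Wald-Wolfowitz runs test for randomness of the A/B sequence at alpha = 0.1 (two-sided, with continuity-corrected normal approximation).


Step 1: Compute median = 10; label A = above, B = below.
Labels in order: BAABBABBAAAAABBB  (n_A = 8, n_B = 8)
Step 2: Count runs R = 7.
Step 3: Under H0 (random ordering), E[R] = 2*n_A*n_B/(n_A+n_B) + 1 = 2*8*8/16 + 1 = 9.0000.
        Var[R] = 2*n_A*n_B*(2*n_A*n_B - n_A - n_B) / ((n_A+n_B)^2 * (n_A+n_B-1)) = 14336/3840 = 3.7333.
        SD[R] = 1.9322.
Step 4: Continuity-corrected z = (R + 0.5 - E[R]) / SD[R] = (7 + 0.5 - 9.0000) / 1.9322 = -0.7763.
Step 5: Two-sided p-value via normal approximation = 2*(1 - Phi(|z|)) = 0.437558.
Step 6: alpha = 0.1. fail to reject H0.

R = 7, z = -0.7763, p = 0.437558, fail to reject H0.


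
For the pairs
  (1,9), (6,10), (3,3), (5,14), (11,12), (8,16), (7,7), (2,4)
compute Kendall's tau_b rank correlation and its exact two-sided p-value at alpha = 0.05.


Step 1: Enumerate the 28 unordered pairs (i,j) with i<j and classify each by sign(x_j-x_i) * sign(y_j-y_i).
  (1,2):dx=+5,dy=+1->C; (1,3):dx=+2,dy=-6->D; (1,4):dx=+4,dy=+5->C; (1,5):dx=+10,dy=+3->C
  (1,6):dx=+7,dy=+7->C; (1,7):dx=+6,dy=-2->D; (1,8):dx=+1,dy=-5->D; (2,3):dx=-3,dy=-7->C
  (2,4):dx=-1,dy=+4->D; (2,5):dx=+5,dy=+2->C; (2,6):dx=+2,dy=+6->C; (2,7):dx=+1,dy=-3->D
  (2,8):dx=-4,dy=-6->C; (3,4):dx=+2,dy=+11->C; (3,5):dx=+8,dy=+9->C; (3,6):dx=+5,dy=+13->C
  (3,7):dx=+4,dy=+4->C; (3,8):dx=-1,dy=+1->D; (4,5):dx=+6,dy=-2->D; (4,6):dx=+3,dy=+2->C
  (4,7):dx=+2,dy=-7->D; (4,8):dx=-3,dy=-10->C; (5,6):dx=-3,dy=+4->D; (5,7):dx=-4,dy=-5->C
  (5,8):dx=-9,dy=-8->C; (6,7):dx=-1,dy=-9->C; (6,8):dx=-6,dy=-12->C; (7,8):dx=-5,dy=-3->C
Step 2: C = 19, D = 9, total pairs = 28.
Step 3: tau = (C - D)/(n(n-1)/2) = (19 - 9)/28 = 0.357143.
Step 4: Exact two-sided p-value (enumerate n! = 40320 permutations of y under H0): p = 0.275099.
Step 5: alpha = 0.05. fail to reject H0.

tau_b = 0.3571 (C=19, D=9), p = 0.275099, fail to reject H0.


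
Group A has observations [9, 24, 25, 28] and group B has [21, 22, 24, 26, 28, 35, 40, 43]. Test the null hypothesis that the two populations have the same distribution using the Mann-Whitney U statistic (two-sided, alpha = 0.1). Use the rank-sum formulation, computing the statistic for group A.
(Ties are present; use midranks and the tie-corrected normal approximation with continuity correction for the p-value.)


Step 1: Combine and sort all 12 observations; assign midranks.
sorted (value, group): (9,X), (21,Y), (22,Y), (24,X), (24,Y), (25,X), (26,Y), (28,X), (28,Y), (35,Y), (40,Y), (43,Y)
ranks: 9->1, 21->2, 22->3, 24->4.5, 24->4.5, 25->6, 26->7, 28->8.5, 28->8.5, 35->10, 40->11, 43->12
Step 2: Rank sum for X: R1 = 1 + 4.5 + 6 + 8.5 = 20.
Step 3: U_X = R1 - n1(n1+1)/2 = 20 - 4*5/2 = 20 - 10 = 10.
       U_Y = n1*n2 - U_X = 32 - 10 = 22.
Step 4: Ties are present, so use the tie-corrected normal approximation (with continuity correction) for the p-value.
Step 5: p-value = 0.348547; compare to alpha = 0.1. fail to reject H0.

U_X = 10, p = 0.348547, fail to reject H0 at alpha = 0.1.


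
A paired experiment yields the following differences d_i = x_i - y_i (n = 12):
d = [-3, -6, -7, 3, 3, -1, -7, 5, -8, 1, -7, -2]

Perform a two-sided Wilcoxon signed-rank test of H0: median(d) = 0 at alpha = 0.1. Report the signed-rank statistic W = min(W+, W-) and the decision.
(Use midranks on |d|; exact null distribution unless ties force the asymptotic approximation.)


Step 1: Drop any zero differences (none here) and take |d_i|.
|d| = [3, 6, 7, 3, 3, 1, 7, 5, 8, 1, 7, 2]
Step 2: Midrank |d_i| (ties get averaged ranks).
ranks: |3|->5, |6|->8, |7|->10, |3|->5, |3|->5, |1|->1.5, |7|->10, |5|->7, |8|->12, |1|->1.5, |7|->10, |2|->3
Step 3: Attach original signs; sum ranks with positive sign and with negative sign.
W+ = 5 + 5 + 7 + 1.5 = 18.5
W- = 5 + 8 + 10 + 1.5 + 10 + 12 + 10 + 3 = 59.5
(Check: W+ + W- = 78 should equal n(n+1)/2 = 78.)
Step 4: Test statistic W = min(W+, W-) = 18.5.
Step 5: Ties in |d|, so use the tie-corrected normal approximation.
        E[W] = n(n+1)/4 = 12*13/4 = 39.
        Tie groups: |d|=1 (t=2), |d|=3 (t=3), |d|=7 (t=3); sum(t^3 - t) = 54.
        Var[W] = n(n+1)(2n+1)/24 - sum(t^3-t)/48 = 3900/24 - 54/48 = 161.375.
        z = (W - E[W]) / sqrt(Var[W]) = (18.5 - 39) / 12.7033 = -1.6137.
        Two-sided p = 2*Phi(z) = 0.106582.
Step 6: alpha = 0.1. fail to reject H0.

W+ = 18.5, W- = 59.5, W = min = 18.5, p = 0.106582, fail to reject H0.


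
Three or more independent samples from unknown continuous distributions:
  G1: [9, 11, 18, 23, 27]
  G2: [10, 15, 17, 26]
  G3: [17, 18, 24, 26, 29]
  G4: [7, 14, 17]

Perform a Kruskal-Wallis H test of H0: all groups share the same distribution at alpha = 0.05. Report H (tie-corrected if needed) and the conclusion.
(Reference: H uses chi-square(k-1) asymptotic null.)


Step 1: Combine all N = 17 observations and assign midranks.
sorted (value, group, rank): (7,G4,1), (9,G1,2), (10,G2,3), (11,G1,4), (14,G4,5), (15,G2,6), (17,G2,8), (17,G3,8), (17,G4,8), (18,G1,10.5), (18,G3,10.5), (23,G1,12), (24,G3,13), (26,G2,14.5), (26,G3,14.5), (27,G1,16), (29,G3,17)
Step 2: Sum ranks within each group.
R_1 = 44.5 (n_1 = 5)
R_2 = 31.5 (n_2 = 4)
R_3 = 63 (n_3 = 5)
R_4 = 14 (n_4 = 3)
Step 3: H = 12/(N(N+1)) * sum(R_i^2/n_i) - 3(N+1)
     = 12/(17*18) * (44.5^2/5 + 31.5^2/4 + 63^2/5 + 14^2/3) - 3*18
     = 0.039216 * 1503.25 - 54
     = 4.950817.
Step 4: Ties present; correction factor C = 1 - 36/(17^3 - 17) = 0.992647. Corrected H = 4.950817 / 0.992647 = 4.987490.
Step 5: Under H0, H ~ chi^2(3); p-value = 0.172716.
Step 6: alpha = 0.05. fail to reject H0.

H = 4.9875, df = 3, p = 0.172716, fail to reject H0.


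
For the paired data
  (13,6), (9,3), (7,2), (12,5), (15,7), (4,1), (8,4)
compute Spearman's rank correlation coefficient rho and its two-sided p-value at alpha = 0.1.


Step 1: Rank x and y separately (midranks; no ties here).
rank(x): 13->6, 9->4, 7->2, 12->5, 15->7, 4->1, 8->3
rank(y): 6->6, 3->3, 2->2, 5->5, 7->7, 1->1, 4->4
Step 2: d_i = R_x(i) - R_y(i); compute d_i^2.
  (6-6)^2=0, (4-3)^2=1, (2-2)^2=0, (5-5)^2=0, (7-7)^2=0, (1-1)^2=0, (3-4)^2=1
sum(d^2) = 2.
Step 3: rho = 1 - 6*2 / (7*(7^2 - 1)) = 1 - 12/336 = 0.964286.
Step 4: Under H0, t = rho * sqrt((n-2)/(1-rho^2)) = 8.1408 ~ t(5).
Step 5: Two-sided p-value from the t-distribution with 5 df = 0.000454.
Step 6: alpha = 0.1. reject H0.

rho = 0.9643, p = 0.000454, reject H0 at alpha = 0.1.


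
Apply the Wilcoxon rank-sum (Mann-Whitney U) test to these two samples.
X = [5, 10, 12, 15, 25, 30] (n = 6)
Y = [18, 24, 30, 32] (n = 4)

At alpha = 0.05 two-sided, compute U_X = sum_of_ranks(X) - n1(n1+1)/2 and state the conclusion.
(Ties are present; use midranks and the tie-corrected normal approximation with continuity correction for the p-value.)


Step 1: Combine and sort all 10 observations; assign midranks.
sorted (value, group): (5,X), (10,X), (12,X), (15,X), (18,Y), (24,Y), (25,X), (30,X), (30,Y), (32,Y)
ranks: 5->1, 10->2, 12->3, 15->4, 18->5, 24->6, 25->7, 30->8.5, 30->8.5, 32->10
Step 2: Rank sum for X: R1 = 1 + 2 + 3 + 4 + 7 + 8.5 = 25.5.
Step 3: U_X = R1 - n1(n1+1)/2 = 25.5 - 6*7/2 = 25.5 - 21 = 4.5.
       U_Y = n1*n2 - U_X = 24 - 4.5 = 19.5.
Step 4: Ties are present, so use the tie-corrected normal approximation (with continuity correction) for the p-value.
Step 5: p-value = 0.134407; compare to alpha = 0.05. fail to reject H0.

U_X = 4.5, p = 0.134407, fail to reject H0 at alpha = 0.05.


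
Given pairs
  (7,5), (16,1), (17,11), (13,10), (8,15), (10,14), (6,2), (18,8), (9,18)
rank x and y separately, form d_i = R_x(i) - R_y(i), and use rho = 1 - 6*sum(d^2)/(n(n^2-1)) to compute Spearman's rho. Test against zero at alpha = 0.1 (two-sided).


Step 1: Rank x and y separately (midranks; no ties here).
rank(x): 7->2, 16->7, 17->8, 13->6, 8->3, 10->5, 6->1, 18->9, 9->4
rank(y): 5->3, 1->1, 11->6, 10->5, 15->8, 14->7, 2->2, 8->4, 18->9
Step 2: d_i = R_x(i) - R_y(i); compute d_i^2.
  (2-3)^2=1, (7-1)^2=36, (8-6)^2=4, (6-5)^2=1, (3-8)^2=25, (5-7)^2=4, (1-2)^2=1, (9-4)^2=25, (4-9)^2=25
sum(d^2) = 122.
Step 3: rho = 1 - 6*122 / (9*(9^2 - 1)) = 1 - 732/720 = -0.016667.
Step 4: Under H0, t = rho * sqrt((n-2)/(1-rho^2)) = -0.0441 ~ t(7).
Step 5: Two-sided p-value from the t-distribution with 7 df = 0.966055.
Step 6: alpha = 0.1. fail to reject H0.

rho = -0.0167, p = 0.966055, fail to reject H0 at alpha = 0.1.


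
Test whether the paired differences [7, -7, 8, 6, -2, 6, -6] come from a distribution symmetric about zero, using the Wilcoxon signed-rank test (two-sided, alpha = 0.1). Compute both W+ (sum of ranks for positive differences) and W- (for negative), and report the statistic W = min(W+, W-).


Step 1: Drop any zero differences (none here) and take |d_i|.
|d| = [7, 7, 8, 6, 2, 6, 6]
Step 2: Midrank |d_i| (ties get averaged ranks).
ranks: |7|->5.5, |7|->5.5, |8|->7, |6|->3, |2|->1, |6|->3, |6|->3
Step 3: Attach original signs; sum ranks with positive sign and with negative sign.
W+ = 5.5 + 7 + 3 + 3 = 18.5
W- = 5.5 + 1 + 3 = 9.5
(Check: W+ + W- = 28 should equal n(n+1)/2 = 28.)
Step 4: Test statistic W = min(W+, W-) = 9.5.
Step 5: Ties in |d|, so use the tie-corrected normal approximation.
        E[W] = n(n+1)/4 = 7*8/4 = 14.
        Tie groups: |d|=6 (t=3), |d|=7 (t=2); sum(t^3 - t) = 30.
        Var[W] = n(n+1)(2n+1)/24 - sum(t^3-t)/48 = 840/24 - 30/48 = 34.375.
        z = (W - E[W]) / sqrt(Var[W]) = (9.5 - 14) / 5.8630 = -0.7675.
        Two-sided p = 2*Phi(z) = 0.442771.
Step 6: alpha = 0.1. fail to reject H0.

W+ = 18.5, W- = 9.5, W = min = 9.5, p = 0.442771, fail to reject H0.


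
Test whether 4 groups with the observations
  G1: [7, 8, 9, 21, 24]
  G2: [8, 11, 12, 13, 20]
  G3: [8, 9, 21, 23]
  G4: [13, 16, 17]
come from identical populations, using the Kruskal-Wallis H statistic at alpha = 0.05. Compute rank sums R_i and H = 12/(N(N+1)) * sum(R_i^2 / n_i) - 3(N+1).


Step 1: Combine all N = 17 observations and assign midranks.
sorted (value, group, rank): (7,G1,1), (8,G1,3), (8,G2,3), (8,G3,3), (9,G1,5.5), (9,G3,5.5), (11,G2,7), (12,G2,8), (13,G2,9.5), (13,G4,9.5), (16,G4,11), (17,G4,12), (20,G2,13), (21,G1,14.5), (21,G3,14.5), (23,G3,16), (24,G1,17)
Step 2: Sum ranks within each group.
R_1 = 41 (n_1 = 5)
R_2 = 40.5 (n_2 = 5)
R_3 = 39 (n_3 = 4)
R_4 = 32.5 (n_4 = 3)
Step 3: H = 12/(N(N+1)) * sum(R_i^2/n_i) - 3(N+1)
     = 12/(17*18) * (41^2/5 + 40.5^2/5 + 39^2/4 + 32.5^2/3) - 3*18
     = 0.039216 * 1396.58 - 54
     = 0.767974.
Step 4: Ties present; correction factor C = 1 - 42/(17^3 - 17) = 0.991422. Corrected H = 0.767974 / 0.991422 = 0.774619.
Step 5: Under H0, H ~ chi^2(3); p-value = 0.855528.
Step 6: alpha = 0.05. fail to reject H0.

H = 0.7746, df = 3, p = 0.855528, fail to reject H0.


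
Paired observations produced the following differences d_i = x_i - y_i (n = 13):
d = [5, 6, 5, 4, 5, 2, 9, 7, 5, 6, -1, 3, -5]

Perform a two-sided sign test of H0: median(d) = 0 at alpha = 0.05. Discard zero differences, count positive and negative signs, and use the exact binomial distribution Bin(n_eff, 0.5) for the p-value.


Step 1: Discard zero differences. Original n = 13; n_eff = number of nonzero differences = 13.
Nonzero differences (with sign): +5, +6, +5, +4, +5, +2, +9, +7, +5, +6, -1, +3, -5
Step 2: Count signs: positive = 11, negative = 2.
Step 3: Under H0: P(positive) = 0.5, so the number of positives S ~ Bin(13, 0.5).
Step 4: Two-sided exact p-value = sum of Bin(13,0.5) probabilities at or below the observed probability = 0.022461.
Step 5: alpha = 0.05. reject H0.

n_eff = 13, pos = 11, neg = 2, p = 0.022461, reject H0.


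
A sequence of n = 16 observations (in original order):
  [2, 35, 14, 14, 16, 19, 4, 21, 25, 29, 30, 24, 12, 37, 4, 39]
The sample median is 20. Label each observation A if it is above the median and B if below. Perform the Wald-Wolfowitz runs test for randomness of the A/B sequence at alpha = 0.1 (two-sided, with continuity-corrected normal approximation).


Step 1: Compute median = 20; label A = above, B = below.
Labels in order: BABBBBBAAAAABABA  (n_A = 8, n_B = 8)
Step 2: Count runs R = 8.
Step 3: Under H0 (random ordering), E[R] = 2*n_A*n_B/(n_A+n_B) + 1 = 2*8*8/16 + 1 = 9.0000.
        Var[R] = 2*n_A*n_B*(2*n_A*n_B - n_A - n_B) / ((n_A+n_B)^2 * (n_A+n_B-1)) = 14336/3840 = 3.7333.
        SD[R] = 1.9322.
Step 4: Continuity-corrected z = (R + 0.5 - E[R]) / SD[R] = (8 + 0.5 - 9.0000) / 1.9322 = -0.2588.
Step 5: Two-sided p-value via normal approximation = 2*(1 - Phi(|z|)) = 0.795809.
Step 6: alpha = 0.1. fail to reject H0.

R = 8, z = -0.2588, p = 0.795809, fail to reject H0.


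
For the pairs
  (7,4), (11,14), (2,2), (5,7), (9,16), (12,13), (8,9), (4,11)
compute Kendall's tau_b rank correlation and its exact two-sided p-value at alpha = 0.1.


Step 1: Enumerate the 28 unordered pairs (i,j) with i<j and classify each by sign(x_j-x_i) * sign(y_j-y_i).
  (1,2):dx=+4,dy=+10->C; (1,3):dx=-5,dy=-2->C; (1,4):dx=-2,dy=+3->D; (1,5):dx=+2,dy=+12->C
  (1,6):dx=+5,dy=+9->C; (1,7):dx=+1,dy=+5->C; (1,8):dx=-3,dy=+7->D; (2,3):dx=-9,dy=-12->C
  (2,4):dx=-6,dy=-7->C; (2,5):dx=-2,dy=+2->D; (2,6):dx=+1,dy=-1->D; (2,7):dx=-3,dy=-5->C
  (2,8):dx=-7,dy=-3->C; (3,4):dx=+3,dy=+5->C; (3,5):dx=+7,dy=+14->C; (3,6):dx=+10,dy=+11->C
  (3,7):dx=+6,dy=+7->C; (3,8):dx=+2,dy=+9->C; (4,5):dx=+4,dy=+9->C; (4,6):dx=+7,dy=+6->C
  (4,7):dx=+3,dy=+2->C; (4,8):dx=-1,dy=+4->D; (5,6):dx=+3,dy=-3->D; (5,7):dx=-1,dy=-7->C
  (5,8):dx=-5,dy=-5->C; (6,7):dx=-4,dy=-4->C; (6,8):dx=-8,dy=-2->C; (7,8):dx=-4,dy=+2->D
Step 2: C = 21, D = 7, total pairs = 28.
Step 3: tau = (C - D)/(n(n-1)/2) = (21 - 7)/28 = 0.500000.
Step 4: Exact two-sided p-value (enumerate n! = 40320 permutations of y under H0): p = 0.108681.
Step 5: alpha = 0.1. fail to reject H0.

tau_b = 0.5000 (C=21, D=7), p = 0.108681, fail to reject H0.


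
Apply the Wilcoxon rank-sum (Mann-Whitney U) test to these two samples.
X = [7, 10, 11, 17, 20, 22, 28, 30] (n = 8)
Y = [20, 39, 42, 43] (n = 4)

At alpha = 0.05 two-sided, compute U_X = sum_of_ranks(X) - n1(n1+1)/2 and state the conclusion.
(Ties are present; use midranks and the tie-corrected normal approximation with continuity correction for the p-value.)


Step 1: Combine and sort all 12 observations; assign midranks.
sorted (value, group): (7,X), (10,X), (11,X), (17,X), (20,X), (20,Y), (22,X), (28,X), (30,X), (39,Y), (42,Y), (43,Y)
ranks: 7->1, 10->2, 11->3, 17->4, 20->5.5, 20->5.5, 22->7, 28->8, 30->9, 39->10, 42->11, 43->12
Step 2: Rank sum for X: R1 = 1 + 2 + 3 + 4 + 5.5 + 7 + 8 + 9 = 39.5.
Step 3: U_X = R1 - n1(n1+1)/2 = 39.5 - 8*9/2 = 39.5 - 36 = 3.5.
       U_Y = n1*n2 - U_X = 32 - 3.5 = 28.5.
Step 4: Ties are present, so use the tie-corrected normal approximation (with continuity correction) for the p-value.
Step 5: p-value = 0.041184; compare to alpha = 0.05. reject H0.

U_X = 3.5, p = 0.041184, reject H0 at alpha = 0.05.


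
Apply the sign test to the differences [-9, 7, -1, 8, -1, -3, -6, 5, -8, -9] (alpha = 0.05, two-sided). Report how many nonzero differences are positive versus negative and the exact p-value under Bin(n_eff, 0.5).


Step 1: Discard zero differences. Original n = 10; n_eff = number of nonzero differences = 10.
Nonzero differences (with sign): -9, +7, -1, +8, -1, -3, -6, +5, -8, -9
Step 2: Count signs: positive = 3, negative = 7.
Step 3: Under H0: P(positive) = 0.5, so the number of positives S ~ Bin(10, 0.5).
Step 4: Two-sided exact p-value = sum of Bin(10,0.5) probabilities at or below the observed probability = 0.343750.
Step 5: alpha = 0.05. fail to reject H0.

n_eff = 10, pos = 3, neg = 7, p = 0.343750, fail to reject H0.


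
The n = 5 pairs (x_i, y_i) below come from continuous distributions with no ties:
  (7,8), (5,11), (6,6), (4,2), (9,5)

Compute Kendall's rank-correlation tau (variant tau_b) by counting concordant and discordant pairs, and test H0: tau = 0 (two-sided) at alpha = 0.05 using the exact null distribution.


Step 1: Enumerate the 10 unordered pairs (i,j) with i<j and classify each by sign(x_j-x_i) * sign(y_j-y_i).
  (1,2):dx=-2,dy=+3->D; (1,3):dx=-1,dy=-2->C; (1,4):dx=-3,dy=-6->C; (1,5):dx=+2,dy=-3->D
  (2,3):dx=+1,dy=-5->D; (2,4):dx=-1,dy=-9->C; (2,5):dx=+4,dy=-6->D; (3,4):dx=-2,dy=-4->C
  (3,5):dx=+3,dy=-1->D; (4,5):dx=+5,dy=+3->C
Step 2: C = 5, D = 5, total pairs = 10.
Step 3: tau = (C - D)/(n(n-1)/2) = (5 - 5)/10 = 0.000000.
Step 4: Exact two-sided p-value (enumerate n! = 120 permutations of y under H0): p = 1.000000.
Step 5: alpha = 0.05. fail to reject H0.

tau_b = 0.0000 (C=5, D=5), p = 1.000000, fail to reject H0.


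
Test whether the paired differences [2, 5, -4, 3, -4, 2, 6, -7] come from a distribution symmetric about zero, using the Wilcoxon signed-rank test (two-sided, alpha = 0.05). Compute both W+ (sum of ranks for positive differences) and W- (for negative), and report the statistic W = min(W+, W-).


Step 1: Drop any zero differences (none here) and take |d_i|.
|d| = [2, 5, 4, 3, 4, 2, 6, 7]
Step 2: Midrank |d_i| (ties get averaged ranks).
ranks: |2|->1.5, |5|->6, |4|->4.5, |3|->3, |4|->4.5, |2|->1.5, |6|->7, |7|->8
Step 3: Attach original signs; sum ranks with positive sign and with negative sign.
W+ = 1.5 + 6 + 3 + 1.5 + 7 = 19
W- = 4.5 + 4.5 + 8 = 17
(Check: W+ + W- = 36 should equal n(n+1)/2 = 36.)
Step 4: Test statistic W = min(W+, W-) = 17.
Step 5: Ties in |d|, so use the tie-corrected normal approximation.
        E[W] = n(n+1)/4 = 8*9/4 = 18.
        Tie groups: |d|=2 (t=2), |d|=4 (t=2); sum(t^3 - t) = 12.
        Var[W] = n(n+1)(2n+1)/24 - sum(t^3-t)/48 = 1224/24 - 12/48 = 50.75.
        z = (W - E[W]) / sqrt(Var[W]) = (17 - 18) / 7.1239 = -0.1404.
        Two-sided p = 2*Phi(z) = 0.888366.
Step 6: alpha = 0.05. fail to reject H0.

W+ = 19, W- = 17, W = min = 17, p = 0.888366, fail to reject H0.


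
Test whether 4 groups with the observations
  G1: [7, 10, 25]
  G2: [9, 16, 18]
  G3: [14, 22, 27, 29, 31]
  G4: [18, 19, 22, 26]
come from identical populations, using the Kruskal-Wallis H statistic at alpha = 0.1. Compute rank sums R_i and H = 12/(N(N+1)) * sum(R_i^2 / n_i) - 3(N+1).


Step 1: Combine all N = 15 observations and assign midranks.
sorted (value, group, rank): (7,G1,1), (9,G2,2), (10,G1,3), (14,G3,4), (16,G2,5), (18,G2,6.5), (18,G4,6.5), (19,G4,8), (22,G3,9.5), (22,G4,9.5), (25,G1,11), (26,G4,12), (27,G3,13), (29,G3,14), (31,G3,15)
Step 2: Sum ranks within each group.
R_1 = 15 (n_1 = 3)
R_2 = 13.5 (n_2 = 3)
R_3 = 55.5 (n_3 = 5)
R_4 = 36 (n_4 = 4)
Step 3: H = 12/(N(N+1)) * sum(R_i^2/n_i) - 3(N+1)
     = 12/(15*16) * (15^2/3 + 13.5^2/3 + 55.5^2/5 + 36^2/4) - 3*16
     = 0.050000 * 1075.8 - 48
     = 5.790000.
Step 4: Ties present; correction factor C = 1 - 12/(15^3 - 15) = 0.996429. Corrected H = 5.790000 / 0.996429 = 5.810753.
Step 5: Under H0, H ~ chi^2(3); p-value = 0.121189.
Step 6: alpha = 0.1. fail to reject H0.

H = 5.8108, df = 3, p = 0.121189, fail to reject H0.


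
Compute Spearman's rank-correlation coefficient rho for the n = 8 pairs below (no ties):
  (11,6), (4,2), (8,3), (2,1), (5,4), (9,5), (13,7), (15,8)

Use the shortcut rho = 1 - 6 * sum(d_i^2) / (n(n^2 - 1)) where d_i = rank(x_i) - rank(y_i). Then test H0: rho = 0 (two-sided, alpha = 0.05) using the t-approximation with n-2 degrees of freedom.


Step 1: Rank x and y separately (midranks; no ties here).
rank(x): 11->6, 4->2, 8->4, 2->1, 5->3, 9->5, 13->7, 15->8
rank(y): 6->6, 2->2, 3->3, 1->1, 4->4, 5->5, 7->7, 8->8
Step 2: d_i = R_x(i) - R_y(i); compute d_i^2.
  (6-6)^2=0, (2-2)^2=0, (4-3)^2=1, (1-1)^2=0, (3-4)^2=1, (5-5)^2=0, (7-7)^2=0, (8-8)^2=0
sum(d^2) = 2.
Step 3: rho = 1 - 6*2 / (8*(8^2 - 1)) = 1 - 12/504 = 0.976190.
Step 4: Under H0, t = rho * sqrt((n-2)/(1-rho^2)) = 11.0235 ~ t(6).
Step 5: Two-sided p-value from the t-distribution with 6 df = 0.000033.
Step 6: alpha = 0.05. reject H0.

rho = 0.9762, p = 0.000033, reject H0 at alpha = 0.05.


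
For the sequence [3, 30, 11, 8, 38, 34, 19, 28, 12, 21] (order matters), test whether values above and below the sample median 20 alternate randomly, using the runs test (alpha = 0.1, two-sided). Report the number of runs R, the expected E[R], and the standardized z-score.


Step 1: Compute median = 20; label A = above, B = below.
Labels in order: BABBAABABA  (n_A = 5, n_B = 5)
Step 2: Count runs R = 8.
Step 3: Under H0 (random ordering), E[R] = 2*n_A*n_B/(n_A+n_B) + 1 = 2*5*5/10 + 1 = 6.0000.
        Var[R] = 2*n_A*n_B*(2*n_A*n_B - n_A - n_B) / ((n_A+n_B)^2 * (n_A+n_B-1)) = 2000/900 = 2.2222.
        SD[R] = 1.4907.
Step 4: Continuity-corrected z = (R - 0.5 - E[R]) / SD[R] = (8 - 0.5 - 6.0000) / 1.4907 = 1.0062.
Step 5: Two-sided p-value via normal approximation = 2*(1 - Phi(|z|)) = 0.314305.
Step 6: alpha = 0.1. fail to reject H0.

R = 8, z = 1.0062, p = 0.314305, fail to reject H0.


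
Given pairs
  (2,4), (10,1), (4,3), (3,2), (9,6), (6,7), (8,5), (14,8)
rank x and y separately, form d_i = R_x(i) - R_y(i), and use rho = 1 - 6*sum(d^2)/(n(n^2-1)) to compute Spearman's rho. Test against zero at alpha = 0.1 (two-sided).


Step 1: Rank x and y separately (midranks; no ties here).
rank(x): 2->1, 10->7, 4->3, 3->2, 9->6, 6->4, 8->5, 14->8
rank(y): 4->4, 1->1, 3->3, 2->2, 6->6, 7->7, 5->5, 8->8
Step 2: d_i = R_x(i) - R_y(i); compute d_i^2.
  (1-4)^2=9, (7-1)^2=36, (3-3)^2=0, (2-2)^2=0, (6-6)^2=0, (4-7)^2=9, (5-5)^2=0, (8-8)^2=0
sum(d^2) = 54.
Step 3: rho = 1 - 6*54 / (8*(8^2 - 1)) = 1 - 324/504 = 0.357143.
Step 4: Under H0, t = rho * sqrt((n-2)/(1-rho^2)) = 0.9366 ~ t(6).
Step 5: Two-sided p-value from the t-distribution with 6 df = 0.385121.
Step 6: alpha = 0.1. fail to reject H0.

rho = 0.3571, p = 0.385121, fail to reject H0 at alpha = 0.1.


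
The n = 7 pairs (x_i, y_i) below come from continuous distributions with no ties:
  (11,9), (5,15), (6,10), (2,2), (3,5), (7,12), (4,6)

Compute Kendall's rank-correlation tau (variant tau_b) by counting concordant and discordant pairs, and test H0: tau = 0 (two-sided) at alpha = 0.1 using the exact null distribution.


Step 1: Enumerate the 21 unordered pairs (i,j) with i<j and classify each by sign(x_j-x_i) * sign(y_j-y_i).
  (1,2):dx=-6,dy=+6->D; (1,3):dx=-5,dy=+1->D; (1,4):dx=-9,dy=-7->C; (1,5):dx=-8,dy=-4->C
  (1,6):dx=-4,dy=+3->D; (1,7):dx=-7,dy=-3->C; (2,3):dx=+1,dy=-5->D; (2,4):dx=-3,dy=-13->C
  (2,5):dx=-2,dy=-10->C; (2,6):dx=+2,dy=-3->D; (2,7):dx=-1,dy=-9->C; (3,4):dx=-4,dy=-8->C
  (3,5):dx=-3,dy=-5->C; (3,6):dx=+1,dy=+2->C; (3,7):dx=-2,dy=-4->C; (4,5):dx=+1,dy=+3->C
  (4,6):dx=+5,dy=+10->C; (4,7):dx=+2,dy=+4->C; (5,6):dx=+4,dy=+7->C; (5,7):dx=+1,dy=+1->C
  (6,7):dx=-3,dy=-6->C
Step 2: C = 16, D = 5, total pairs = 21.
Step 3: tau = (C - D)/(n(n-1)/2) = (16 - 5)/21 = 0.523810.
Step 4: Exact two-sided p-value (enumerate n! = 5040 permutations of y under H0): p = 0.136111.
Step 5: alpha = 0.1. fail to reject H0.

tau_b = 0.5238 (C=16, D=5), p = 0.136111, fail to reject H0.


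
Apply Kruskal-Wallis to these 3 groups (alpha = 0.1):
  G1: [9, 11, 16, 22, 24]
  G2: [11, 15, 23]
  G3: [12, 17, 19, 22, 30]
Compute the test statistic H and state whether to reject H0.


Step 1: Combine all N = 13 observations and assign midranks.
sorted (value, group, rank): (9,G1,1), (11,G1,2.5), (11,G2,2.5), (12,G3,4), (15,G2,5), (16,G1,6), (17,G3,7), (19,G3,8), (22,G1,9.5), (22,G3,9.5), (23,G2,11), (24,G1,12), (30,G3,13)
Step 2: Sum ranks within each group.
R_1 = 31 (n_1 = 5)
R_2 = 18.5 (n_2 = 3)
R_3 = 41.5 (n_3 = 5)
Step 3: H = 12/(N(N+1)) * sum(R_i^2/n_i) - 3(N+1)
     = 12/(13*14) * (31^2/5 + 18.5^2/3 + 41.5^2/5) - 3*14
     = 0.065934 * 650.733 - 42
     = 0.905495.
Step 4: Ties present; correction factor C = 1 - 12/(13^3 - 13) = 0.994505. Corrected H = 0.905495 / 0.994505 = 0.910497.
Step 5: Under H0, H ~ chi^2(2); p-value = 0.634290.
Step 6: alpha = 0.1. fail to reject H0.

H = 0.9105, df = 2, p = 0.634290, fail to reject H0.


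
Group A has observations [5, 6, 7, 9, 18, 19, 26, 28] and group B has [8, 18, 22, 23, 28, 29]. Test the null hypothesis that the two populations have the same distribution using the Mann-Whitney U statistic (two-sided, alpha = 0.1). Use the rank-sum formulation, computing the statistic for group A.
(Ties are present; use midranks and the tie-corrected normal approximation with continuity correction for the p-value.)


Step 1: Combine and sort all 14 observations; assign midranks.
sorted (value, group): (5,X), (6,X), (7,X), (8,Y), (9,X), (18,X), (18,Y), (19,X), (22,Y), (23,Y), (26,X), (28,X), (28,Y), (29,Y)
ranks: 5->1, 6->2, 7->3, 8->4, 9->5, 18->6.5, 18->6.5, 19->8, 22->9, 23->10, 26->11, 28->12.5, 28->12.5, 29->14
Step 2: Rank sum for X: R1 = 1 + 2 + 3 + 5 + 6.5 + 8 + 11 + 12.5 = 49.
Step 3: U_X = R1 - n1(n1+1)/2 = 49 - 8*9/2 = 49 - 36 = 13.
       U_Y = n1*n2 - U_X = 48 - 13 = 35.
Step 4: Ties are present, so use the tie-corrected normal approximation (with continuity correction) for the p-value.
Step 5: p-value = 0.174295; compare to alpha = 0.1. fail to reject H0.

U_X = 13, p = 0.174295, fail to reject H0 at alpha = 0.1.


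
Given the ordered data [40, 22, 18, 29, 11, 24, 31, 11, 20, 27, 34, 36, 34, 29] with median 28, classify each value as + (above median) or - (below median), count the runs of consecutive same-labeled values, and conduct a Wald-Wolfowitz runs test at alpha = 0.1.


Step 1: Compute median = 28; label A = above, B = below.
Labels in order: ABBABBABBBAAAA  (n_A = 7, n_B = 7)
Step 2: Count runs R = 7.
Step 3: Under H0 (random ordering), E[R] = 2*n_A*n_B/(n_A+n_B) + 1 = 2*7*7/14 + 1 = 8.0000.
        Var[R] = 2*n_A*n_B*(2*n_A*n_B - n_A - n_B) / ((n_A+n_B)^2 * (n_A+n_B-1)) = 8232/2548 = 3.2308.
        SD[R] = 1.7974.
Step 4: Continuity-corrected z = (R + 0.5 - E[R]) / SD[R] = (7 + 0.5 - 8.0000) / 1.7974 = -0.2782.
Step 5: Two-sided p-value via normal approximation = 2*(1 - Phi(|z|)) = 0.780879.
Step 6: alpha = 0.1. fail to reject H0.

R = 7, z = -0.2782, p = 0.780879, fail to reject H0.


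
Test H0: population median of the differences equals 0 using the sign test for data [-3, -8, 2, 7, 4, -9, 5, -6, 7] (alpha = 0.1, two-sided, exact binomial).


Step 1: Discard zero differences. Original n = 9; n_eff = number of nonzero differences = 9.
Nonzero differences (with sign): -3, -8, +2, +7, +4, -9, +5, -6, +7
Step 2: Count signs: positive = 5, negative = 4.
Step 3: Under H0: P(positive) = 0.5, so the number of positives S ~ Bin(9, 0.5).
Step 4: Two-sided exact p-value = sum of Bin(9,0.5) probabilities at or below the observed probability = 1.000000.
Step 5: alpha = 0.1. fail to reject H0.

n_eff = 9, pos = 5, neg = 4, p = 1.000000, fail to reject H0.


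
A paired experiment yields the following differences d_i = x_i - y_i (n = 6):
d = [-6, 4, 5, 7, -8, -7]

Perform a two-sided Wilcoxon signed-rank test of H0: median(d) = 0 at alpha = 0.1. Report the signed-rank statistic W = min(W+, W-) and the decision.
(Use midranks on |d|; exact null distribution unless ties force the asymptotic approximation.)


Step 1: Drop any zero differences (none here) and take |d_i|.
|d| = [6, 4, 5, 7, 8, 7]
Step 2: Midrank |d_i| (ties get averaged ranks).
ranks: |6|->3, |4|->1, |5|->2, |7|->4.5, |8|->6, |7|->4.5
Step 3: Attach original signs; sum ranks with positive sign and with negative sign.
W+ = 1 + 2 + 4.5 = 7.5
W- = 3 + 6 + 4.5 = 13.5
(Check: W+ + W- = 21 should equal n(n+1)/2 = 21.)
Step 4: Test statistic W = min(W+, W-) = 7.5.
Step 5: Ties in |d|, so use the tie-corrected normal approximation.
        E[W] = n(n+1)/4 = 6*7/4 = 10.5.
        Tie groups: |d|=7 (t=2); sum(t^3 - t) = 6.
        Var[W] = n(n+1)(2n+1)/24 - sum(t^3-t)/48 = 546/24 - 6/48 = 22.625.
        z = (W - E[W]) / sqrt(Var[W]) = (7.5 - 10.5) / 4.7566 = -0.6307.
        Two-sided p = 2*Phi(z) = 0.528233.
Step 6: alpha = 0.1. fail to reject H0.

W+ = 7.5, W- = 13.5, W = min = 7.5, p = 0.528233, fail to reject H0.


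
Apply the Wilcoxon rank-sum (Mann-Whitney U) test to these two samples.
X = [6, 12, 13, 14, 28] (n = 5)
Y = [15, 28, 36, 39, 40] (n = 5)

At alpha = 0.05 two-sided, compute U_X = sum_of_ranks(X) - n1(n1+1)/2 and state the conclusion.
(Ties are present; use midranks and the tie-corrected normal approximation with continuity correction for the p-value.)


Step 1: Combine and sort all 10 observations; assign midranks.
sorted (value, group): (6,X), (12,X), (13,X), (14,X), (15,Y), (28,X), (28,Y), (36,Y), (39,Y), (40,Y)
ranks: 6->1, 12->2, 13->3, 14->4, 15->5, 28->6.5, 28->6.5, 36->8, 39->9, 40->10
Step 2: Rank sum for X: R1 = 1 + 2 + 3 + 4 + 6.5 = 16.5.
Step 3: U_X = R1 - n1(n1+1)/2 = 16.5 - 5*6/2 = 16.5 - 15 = 1.5.
       U_Y = n1*n2 - U_X = 25 - 1.5 = 23.5.
Step 4: Ties are present, so use the tie-corrected normal approximation (with continuity correction) for the p-value.
Step 5: p-value = 0.027803; compare to alpha = 0.05. reject H0.

U_X = 1.5, p = 0.027803, reject H0 at alpha = 0.05.


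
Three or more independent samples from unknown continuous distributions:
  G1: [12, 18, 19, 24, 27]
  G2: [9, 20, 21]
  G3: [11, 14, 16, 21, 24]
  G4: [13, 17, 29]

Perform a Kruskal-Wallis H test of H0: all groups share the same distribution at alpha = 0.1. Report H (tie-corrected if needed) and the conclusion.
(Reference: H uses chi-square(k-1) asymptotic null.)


Step 1: Combine all N = 16 observations and assign midranks.
sorted (value, group, rank): (9,G2,1), (11,G3,2), (12,G1,3), (13,G4,4), (14,G3,5), (16,G3,6), (17,G4,7), (18,G1,8), (19,G1,9), (20,G2,10), (21,G2,11.5), (21,G3,11.5), (24,G1,13.5), (24,G3,13.5), (27,G1,15), (29,G4,16)
Step 2: Sum ranks within each group.
R_1 = 48.5 (n_1 = 5)
R_2 = 22.5 (n_2 = 3)
R_3 = 38 (n_3 = 5)
R_4 = 27 (n_4 = 3)
Step 3: H = 12/(N(N+1)) * sum(R_i^2/n_i) - 3(N+1)
     = 12/(16*17) * (48.5^2/5 + 22.5^2/3 + 38^2/5 + 27^2/3) - 3*17
     = 0.044118 * 1171 - 51
     = 0.661765.
Step 4: Ties present; correction factor C = 1 - 12/(16^3 - 16) = 0.997059. Corrected H = 0.661765 / 0.997059 = 0.663717.
Step 5: Under H0, H ~ chi^2(3); p-value = 0.881703.
Step 6: alpha = 0.1. fail to reject H0.

H = 0.6637, df = 3, p = 0.881703, fail to reject H0.


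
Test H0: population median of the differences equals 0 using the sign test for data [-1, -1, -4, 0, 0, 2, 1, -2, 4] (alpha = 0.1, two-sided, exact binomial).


Step 1: Discard zero differences. Original n = 9; n_eff = number of nonzero differences = 7.
Nonzero differences (with sign): -1, -1, -4, +2, +1, -2, +4
Step 2: Count signs: positive = 3, negative = 4.
Step 3: Under H0: P(positive) = 0.5, so the number of positives S ~ Bin(7, 0.5).
Step 4: Two-sided exact p-value = sum of Bin(7,0.5) probabilities at or below the observed probability = 1.000000.
Step 5: alpha = 0.1. fail to reject H0.

n_eff = 7, pos = 3, neg = 4, p = 1.000000, fail to reject H0.


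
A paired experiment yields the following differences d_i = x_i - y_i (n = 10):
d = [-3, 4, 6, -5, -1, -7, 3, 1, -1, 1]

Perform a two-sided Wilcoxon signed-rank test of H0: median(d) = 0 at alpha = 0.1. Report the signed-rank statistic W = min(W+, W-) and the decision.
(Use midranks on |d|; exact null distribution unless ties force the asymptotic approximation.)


Step 1: Drop any zero differences (none here) and take |d_i|.
|d| = [3, 4, 6, 5, 1, 7, 3, 1, 1, 1]
Step 2: Midrank |d_i| (ties get averaged ranks).
ranks: |3|->5.5, |4|->7, |6|->9, |5|->8, |1|->2.5, |7|->10, |3|->5.5, |1|->2.5, |1|->2.5, |1|->2.5
Step 3: Attach original signs; sum ranks with positive sign and with negative sign.
W+ = 7 + 9 + 5.5 + 2.5 + 2.5 = 26.5
W- = 5.5 + 8 + 2.5 + 10 + 2.5 = 28.5
(Check: W+ + W- = 55 should equal n(n+1)/2 = 55.)
Step 4: Test statistic W = min(W+, W-) = 26.5.
Step 5: Ties in |d|, so use the tie-corrected normal approximation.
        E[W] = n(n+1)/4 = 10*11/4 = 27.5.
        Tie groups: |d|=1 (t=4), |d|=3 (t=2); sum(t^3 - t) = 66.
        Var[W] = n(n+1)(2n+1)/24 - sum(t^3-t)/48 = 2310/24 - 66/48 = 94.875.
        z = (W - E[W]) / sqrt(Var[W]) = (26.5 - 27.5) / 9.7404 = -0.1027.
        Two-sided p = 2*Phi(z) = 0.918229.
Step 6: alpha = 0.1. fail to reject H0.

W+ = 26.5, W- = 28.5, W = min = 26.5, p = 0.918229, fail to reject H0.


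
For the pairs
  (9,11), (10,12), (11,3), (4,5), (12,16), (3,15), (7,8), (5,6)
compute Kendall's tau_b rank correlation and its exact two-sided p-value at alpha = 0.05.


Step 1: Enumerate the 28 unordered pairs (i,j) with i<j and classify each by sign(x_j-x_i) * sign(y_j-y_i).
  (1,2):dx=+1,dy=+1->C; (1,3):dx=+2,dy=-8->D; (1,4):dx=-5,dy=-6->C; (1,5):dx=+3,dy=+5->C
  (1,6):dx=-6,dy=+4->D; (1,7):dx=-2,dy=-3->C; (1,8):dx=-4,dy=-5->C; (2,3):dx=+1,dy=-9->D
  (2,4):dx=-6,dy=-7->C; (2,5):dx=+2,dy=+4->C; (2,6):dx=-7,dy=+3->D; (2,7):dx=-3,dy=-4->C
  (2,8):dx=-5,dy=-6->C; (3,4):dx=-7,dy=+2->D; (3,5):dx=+1,dy=+13->C; (3,6):dx=-8,dy=+12->D
  (3,7):dx=-4,dy=+5->D; (3,8):dx=-6,dy=+3->D; (4,5):dx=+8,dy=+11->C; (4,6):dx=-1,dy=+10->D
  (4,7):dx=+3,dy=+3->C; (4,8):dx=+1,dy=+1->C; (5,6):dx=-9,dy=-1->C; (5,7):dx=-5,dy=-8->C
  (5,8):dx=-7,dy=-10->C; (6,7):dx=+4,dy=-7->D; (6,8):dx=+2,dy=-9->D; (7,8):dx=-2,dy=-2->C
Step 2: C = 17, D = 11, total pairs = 28.
Step 3: tau = (C - D)/(n(n-1)/2) = (17 - 11)/28 = 0.214286.
Step 4: Exact two-sided p-value (enumerate n! = 40320 permutations of y under H0): p = 0.548413.
Step 5: alpha = 0.05. fail to reject H0.

tau_b = 0.2143 (C=17, D=11), p = 0.548413, fail to reject H0.


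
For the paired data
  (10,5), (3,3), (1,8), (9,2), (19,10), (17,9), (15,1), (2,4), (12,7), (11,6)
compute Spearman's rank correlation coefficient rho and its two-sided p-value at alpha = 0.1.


Step 1: Rank x and y separately (midranks; no ties here).
rank(x): 10->5, 3->3, 1->1, 9->4, 19->10, 17->9, 15->8, 2->2, 12->7, 11->6
rank(y): 5->5, 3->3, 8->8, 2->2, 10->10, 9->9, 1->1, 4->4, 7->7, 6->6
Step 2: d_i = R_x(i) - R_y(i); compute d_i^2.
  (5-5)^2=0, (3-3)^2=0, (1-8)^2=49, (4-2)^2=4, (10-10)^2=0, (9-9)^2=0, (8-1)^2=49, (2-4)^2=4, (7-7)^2=0, (6-6)^2=0
sum(d^2) = 106.
Step 3: rho = 1 - 6*106 / (10*(10^2 - 1)) = 1 - 636/990 = 0.357576.
Step 4: Under H0, t = rho * sqrt((n-2)/(1-rho^2)) = 1.0830 ~ t(8).
Step 5: Two-sided p-value from the t-distribution with 8 df = 0.310376.
Step 6: alpha = 0.1. fail to reject H0.

rho = 0.3576, p = 0.310376, fail to reject H0 at alpha = 0.1.


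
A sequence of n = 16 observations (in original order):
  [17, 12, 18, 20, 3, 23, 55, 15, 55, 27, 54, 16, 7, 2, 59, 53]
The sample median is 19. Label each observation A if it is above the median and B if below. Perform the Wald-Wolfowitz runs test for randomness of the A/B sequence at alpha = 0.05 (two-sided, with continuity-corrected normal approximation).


Step 1: Compute median = 19; label A = above, B = below.
Labels in order: BBBABAABAAABBBAA  (n_A = 8, n_B = 8)
Step 2: Count runs R = 8.
Step 3: Under H0 (random ordering), E[R] = 2*n_A*n_B/(n_A+n_B) + 1 = 2*8*8/16 + 1 = 9.0000.
        Var[R] = 2*n_A*n_B*(2*n_A*n_B - n_A - n_B) / ((n_A+n_B)^2 * (n_A+n_B-1)) = 14336/3840 = 3.7333.
        SD[R] = 1.9322.
Step 4: Continuity-corrected z = (R + 0.5 - E[R]) / SD[R] = (8 + 0.5 - 9.0000) / 1.9322 = -0.2588.
Step 5: Two-sided p-value via normal approximation = 2*(1 - Phi(|z|)) = 0.795809.
Step 6: alpha = 0.05. fail to reject H0.

R = 8, z = -0.2588, p = 0.795809, fail to reject H0.
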